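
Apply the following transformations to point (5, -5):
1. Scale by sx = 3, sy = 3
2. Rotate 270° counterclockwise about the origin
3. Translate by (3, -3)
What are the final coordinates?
(-12, -18)

Step 1: Scale → (15, -15)
Step 2: Rotate 270° → (-15, -15)
Step 3: Translate → (-12, -18)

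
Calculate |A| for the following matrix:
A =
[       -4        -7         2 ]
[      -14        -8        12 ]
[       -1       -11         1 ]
det(A) = -218

Expand along row 0 (cofactor expansion): det(A) = a*(e*i - f*h) - b*(d*i - f*g) + c*(d*h - e*g), where the 3×3 is [[a, b, c], [d, e, f], [g, h, i]].
Minor M_00 = (-8)*(1) - (12)*(-11) = -8 + 132 = 124.
Minor M_01 = (-14)*(1) - (12)*(-1) = -14 + 12 = -2.
Minor M_02 = (-14)*(-11) - (-8)*(-1) = 154 - 8 = 146.
det(A) = (-4)*(124) - (-7)*(-2) + (2)*(146) = -496 - 14 + 292 = -218.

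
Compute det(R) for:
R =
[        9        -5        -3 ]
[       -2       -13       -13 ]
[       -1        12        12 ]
det(R) = -74

Expand along row 0 (cofactor expansion): det(R) = a*(e*i - f*h) - b*(d*i - f*g) + c*(d*h - e*g), where the 3×3 is [[a, b, c], [d, e, f], [g, h, i]].
Minor M_00 = (-13)*(12) - (-13)*(12) = -156 + 156 = 0.
Minor M_01 = (-2)*(12) - (-13)*(-1) = -24 - 13 = -37.
Minor M_02 = (-2)*(12) - (-13)*(-1) = -24 - 13 = -37.
det(R) = (9)*(0) - (-5)*(-37) + (-3)*(-37) = 0 - 185 + 111 = -74.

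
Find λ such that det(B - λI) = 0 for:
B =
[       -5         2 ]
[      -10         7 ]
λ = -3, 5

Solve det(B - λI) = 0. For a 2×2 matrix the characteristic equation is λ² - (trace)λ + det = 0.
trace(B) = a + d = -5 + 7 = 2.
det(B) = a*d - b*c = (-5)*(7) - (2)*(-10) = -35 + 20 = -15.
Characteristic equation: λ² - (2)λ + (-15) = 0.
Discriminant = (2)² - 4*(-15) = 4 + 60 = 64.
λ = (2 ± √64) / 2 = (2 ± 8) / 2 = -3, 5.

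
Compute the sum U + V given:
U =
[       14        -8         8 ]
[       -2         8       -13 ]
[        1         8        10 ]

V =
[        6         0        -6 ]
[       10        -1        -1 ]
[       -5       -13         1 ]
U + V =
[       20        -8         2 ]
[        8         7       -14 ]
[       -4        -5        11 ]

Matrix addition is elementwise: (U+V)[i][j] = U[i][j] + V[i][j].
  (U+V)[0][0] = (14) + (6) = 20
  (U+V)[0][1] = (-8) + (0) = -8
  (U+V)[0][2] = (8) + (-6) = 2
  (U+V)[1][0] = (-2) + (10) = 8
  (U+V)[1][1] = (8) + (-1) = 7
  (U+V)[1][2] = (-13) + (-1) = -14
  (U+V)[2][0] = (1) + (-5) = -4
  (U+V)[2][1] = (8) + (-13) = -5
  (U+V)[2][2] = (10) + (1) = 11
U + V =
[       20        -8         2 ]
[        8         7       -14 ]
[       -4        -5        11 ]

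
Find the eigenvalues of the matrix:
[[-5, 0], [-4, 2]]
λ = -5 and λ = 2

Characteristic equation: det(A - λI) = 0
λ² - (trace)λ + (det) = 0
λ² - (-3)λ + (-10) = 0
λ² + 3λ - 10 = 0
Solving: λ = -5, 2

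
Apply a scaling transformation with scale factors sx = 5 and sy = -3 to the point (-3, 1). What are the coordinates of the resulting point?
(-15, -3)

Scaling matrix:
[[5, 0], [0, -3]]
Result: (-3 × 5, 1 × -3) = (-15, -3)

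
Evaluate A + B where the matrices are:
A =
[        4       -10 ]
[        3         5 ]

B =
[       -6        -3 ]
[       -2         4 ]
A + B =
[       -2       -13 ]
[        1         9 ]

Matrix addition is elementwise: (A+B)[i][j] = A[i][j] + B[i][j].
  (A+B)[0][0] = (4) + (-6) = -2
  (A+B)[0][1] = (-10) + (-3) = -13
  (A+B)[1][0] = (3) + (-2) = 1
  (A+B)[1][1] = (5) + (4) = 9
A + B =
[       -2       -13 ]
[        1         9 ]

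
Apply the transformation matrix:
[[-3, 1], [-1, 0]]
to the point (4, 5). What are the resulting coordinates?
(-7, -4)

Matrix multiplication:
[[-3, 1], [-1, 0]] × [4, 5]ᵀ
= [-3×4 + 1×5, -1×4 + 0×5]ᵀ
= [-7.0000, -4.0000]ᵀ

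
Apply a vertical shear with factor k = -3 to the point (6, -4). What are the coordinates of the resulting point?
(6, -22)

Shear matrix for vertical shear with factor k = -3:
[[1, 0], [-3, 1]]
Result: (6, -4) → (6, -22)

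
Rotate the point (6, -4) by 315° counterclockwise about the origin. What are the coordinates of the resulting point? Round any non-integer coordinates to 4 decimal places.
(1.4142, -7.0711)

Rotation matrix R(θ) = [[cos θ, -sin θ], [sin θ, cos θ]]; for θ = 315°:
R = [[√2/2, √2/2], [-√2/2, √2/2]]
Result: R × [6, -4]ᵀ = [√2/2·6 + (√2/2)·-4, -√2/2·6 + (√2/2)·-4]ᵀ = (1.4142, -7.0711)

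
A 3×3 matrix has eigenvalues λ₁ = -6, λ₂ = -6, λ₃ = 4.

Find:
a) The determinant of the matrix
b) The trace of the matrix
det = 144, trace = -8

Two standard eigenvalue identities:
- det(A) equals the product of the eigenvalues (counted with multiplicity).
- trace(A) equals the sum of the eigenvalues.
det(A) = (-6)*(-6)*(4) = 144.
trace(A) = -6 - 6 + 4 = -8.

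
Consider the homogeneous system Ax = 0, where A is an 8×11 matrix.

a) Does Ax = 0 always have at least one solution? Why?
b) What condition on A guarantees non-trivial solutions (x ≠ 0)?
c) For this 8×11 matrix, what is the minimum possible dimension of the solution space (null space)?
a) Yes, x = 0 is always a solution. b) When A has linearly dependent columns (rank < n). c) Minimum nullity = 3.

a) x = 0 satisfies A·0 = 0, so the zero vector is always a solution.
b) Non-trivial solutions exist iff the columns of A are linearly dependent, equivalently rank(A) < n (the number of columns).
c) By rank-nullity, rank(A) + nullity(A) = n = 11. Since A has only 8 rows, rank(A) ≤ 8, so nullity(A) ≥ 11 - 8 = 3.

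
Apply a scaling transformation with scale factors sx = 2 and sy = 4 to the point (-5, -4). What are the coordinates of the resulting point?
(-10, -16)

Scaling matrix:
[[2, 0], [0, 4]]
Result: (-5 × 2, -4 × 4) = (-10, -16)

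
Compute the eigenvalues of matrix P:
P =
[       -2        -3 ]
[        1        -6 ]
λ = -5, -3

Solve det(P - λI) = 0. For a 2×2 matrix the characteristic equation is λ² - (trace)λ + det = 0.
trace(P) = a + d = -2 - 6 = -8.
det(P) = a*d - b*c = (-2)*(-6) - (-3)*(1) = 12 + 3 = 15.
Characteristic equation: λ² - (-8)λ + (15) = 0.
Discriminant = (-8)² - 4*(15) = 64 - 60 = 4.
λ = (-8 ± √4) / 2 = (-8 ± 2) / 2 = -5, -3.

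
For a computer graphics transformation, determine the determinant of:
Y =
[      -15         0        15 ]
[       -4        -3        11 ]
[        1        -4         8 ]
det(Y) = -15

Expand along row 0 (cofactor expansion): det(Y) = a*(e*i - f*h) - b*(d*i - f*g) + c*(d*h - e*g), where the 3×3 is [[a, b, c], [d, e, f], [g, h, i]].
Minor M_00 = (-3)*(8) - (11)*(-4) = -24 + 44 = 20.
Minor M_01 = (-4)*(8) - (11)*(1) = -32 - 11 = -43.
Minor M_02 = (-4)*(-4) - (-3)*(1) = 16 + 3 = 19.
det(Y) = (-15)*(20) - (0)*(-43) + (15)*(19) = -300 + 0 + 285 = -15.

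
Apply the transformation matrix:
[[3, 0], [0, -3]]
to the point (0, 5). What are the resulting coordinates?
(0, -15)

Matrix multiplication:
[[3, 0], [0, -3]] × [0, 5]ᵀ
= [3×0 + 0×5, 0×0 + -3×5]ᵀ
= [0.0000, -15.0000]ᵀ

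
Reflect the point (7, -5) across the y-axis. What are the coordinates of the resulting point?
(-7, -5)

Reflection across y-axis: (7, -5) → (-7, -5)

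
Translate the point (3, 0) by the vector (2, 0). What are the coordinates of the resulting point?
(5, 0)

Translation by (2, 0):
x' = 3 + 2 = 5
y' = 0 + 0 = 0
Homogeneous matrix: [[1, 0, 2], [0, 1, 0], [0, 0, 1]]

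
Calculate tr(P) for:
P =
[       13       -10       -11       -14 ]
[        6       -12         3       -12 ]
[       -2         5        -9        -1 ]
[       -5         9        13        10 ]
tr(P) = 13 - 12 - 9 + 10 = 2

The trace of a square matrix is the sum of its diagonal entries.
Diagonal entries of P: P[0][0] = 13, P[1][1] = -12, P[2][2] = -9, P[3][3] = 10.
tr(P) = 13 - 12 - 9 + 10 = 2.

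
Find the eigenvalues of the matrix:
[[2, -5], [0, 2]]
λ = 2 and λ = 2

Characteristic equation: det(A - λI) = 0
λ² - (trace)λ + (det) = 0
λ² - (4)λ + (4) = 0
λ² - 4λ + 4 = 0
Solving: λ = 2, 2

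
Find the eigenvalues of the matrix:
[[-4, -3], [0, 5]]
λ = -4 and λ = 5

Characteristic equation: det(A - λI) = 0
λ² - (trace)λ + (det) = 0
λ² - (1)λ + (-20) = 0
λ² - 1λ - 20 = 0
Solving: λ = -4, 5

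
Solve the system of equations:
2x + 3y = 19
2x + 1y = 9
x = 2, y = 5

Use elimination (row reduction):
Equation 1: 2x + 3y = 19.
Equation 2: 2x + 1y = 9.
Multiply Eq1 by 2 and Eq2 by 2: 4x + 6y = 38;  4x + 2y = 18.
Subtract: (-4)y = -20, so y = 5.
Back-substitute into Eq1: 2x + 3*(5) = 19, so x = 2.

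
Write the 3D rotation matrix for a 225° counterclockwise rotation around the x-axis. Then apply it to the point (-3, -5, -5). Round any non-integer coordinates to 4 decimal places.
R = [[1, 0, 0], [0, -√2/2, √2/2], [0, -√2/2, -√2/2]]; R·(-3, -5, -5) = (-3.0000, 0.0000, 7.0711)

Rotation matrix for 225° around x-axis:
cos(225°) = -√2/2, sin(225°) = -√2/2
R = [[1, 0, 0], [0, -√2/2, √2/2], [0, -√2/2, -√2/2]]
Apply to (-3, -5, -5): R·[-3, -5, -5]ᵀ = (-3.0000, 0.0000, 7.0711)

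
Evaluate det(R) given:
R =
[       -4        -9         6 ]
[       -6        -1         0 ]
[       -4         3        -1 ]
det(R) = -82

Expand along row 0 (cofactor expansion): det(R) = a*(e*i - f*h) - b*(d*i - f*g) + c*(d*h - e*g), where the 3×3 is [[a, b, c], [d, e, f], [g, h, i]].
Minor M_00 = (-1)*(-1) - (0)*(3) = 1 - 0 = 1.
Minor M_01 = (-6)*(-1) - (0)*(-4) = 6 - 0 = 6.
Minor M_02 = (-6)*(3) - (-1)*(-4) = -18 - 4 = -22.
det(R) = (-4)*(1) - (-9)*(6) + (6)*(-22) = -4 + 54 - 132 = -82.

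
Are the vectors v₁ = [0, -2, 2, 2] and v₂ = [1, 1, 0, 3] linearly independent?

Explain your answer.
Yes, linearly independent

Two vectors are linearly dependent iff one is a scalar multiple of the other.
No single scalar k satisfies v₂ = k·v₁ (the ratios of corresponding entries disagree), so v₁ and v₂ are linearly independent.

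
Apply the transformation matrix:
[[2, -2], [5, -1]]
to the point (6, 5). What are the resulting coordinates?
(2, 25)

Matrix multiplication:
[[2, -2], [5, -1]] × [6, 5]ᵀ
= [2×6 + -2×5, 5×6 + -1×5]ᵀ
= [2.0000, 25.0000]ᵀ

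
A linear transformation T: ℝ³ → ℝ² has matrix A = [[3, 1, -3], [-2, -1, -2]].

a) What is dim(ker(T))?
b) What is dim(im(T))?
dim(ker) = 1, dim(im) = 2

The two rows are not scalar multiples of one another (no single k satisfies row 2 = k × row 1), so they are linearly independent.
Thus rank(A) = 2.
dim(im(T)) = rank(A) = 2.
By the rank-nullity theorem applied to T: ℝ³ → ℝ², rank(A) + nullity(A) = 3 (the domain dimension), so dim(ker(T)) = 3 - 2 = 1.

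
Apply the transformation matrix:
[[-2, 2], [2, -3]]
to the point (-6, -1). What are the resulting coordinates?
(10, -9)

Matrix multiplication:
[[-2, 2], [2, -3]] × [-6, -1]ᵀ
= [-2×-6 + 2×-1, 2×-6 + -3×-1]ᵀ
= [10.0000, -9.0000]ᵀ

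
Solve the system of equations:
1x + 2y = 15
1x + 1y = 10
x = 5, y = 5

Use elimination (row reduction):
Equation 1: 1x + 2y = 15.
Equation 2: 1x + 1y = 10.
Multiply Eq1 by 1 and Eq2 by 1: 1x + 2y = 15;  1x + 1y = 10.
Subtract: (-1)y = -5, so y = 5.
Back-substitute into Eq1: 1x + 2*(5) = 15, so x = 5.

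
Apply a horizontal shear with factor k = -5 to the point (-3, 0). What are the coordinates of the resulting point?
(-3, 0)

Shear matrix for horizontal shear with factor k = -5:
[[1, -5], [0, 1]]
Result: (-3, 0) → (-3, 0)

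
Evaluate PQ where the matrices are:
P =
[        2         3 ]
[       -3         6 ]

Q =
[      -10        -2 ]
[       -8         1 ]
PQ =
[      -44        -1 ]
[      -18        12 ]

Matrix multiplication: (PQ)[i][j] = sum over k of P[i][k] * Q[k][j].
  (PQ)[0][0] = (2)*(-10) + (3)*(-8) = -44
  (PQ)[0][1] = (2)*(-2) + (3)*(1) = -1
  (PQ)[1][0] = (-3)*(-10) + (6)*(-8) = -18
  (PQ)[1][1] = (-3)*(-2) + (6)*(1) = 12
PQ =
[      -44        -1 ]
[      -18        12 ]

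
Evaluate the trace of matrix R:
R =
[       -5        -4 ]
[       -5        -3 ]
tr(R) = -5 - 3 = -8

The trace of a square matrix is the sum of its diagonal entries.
Diagonal entries of R: R[0][0] = -5, R[1][1] = -3.
tr(R) = -5 - 3 = -8.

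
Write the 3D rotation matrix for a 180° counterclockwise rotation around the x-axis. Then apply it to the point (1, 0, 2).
R = [[1, 0, 0], [0, -1, 0], [0, 0, -1]]; R·(1, 0, 2) = (1, 0, -2)

Rotation matrix for 180° around x-axis:
cos(180°) = -1, sin(180°) = 0
R = [[1, 0, 0], [0, -1, 0], [0, 0, -1]]
Apply to (1, 0, 2): R·[1, 0, 2]ᵀ = (1, 0, -2)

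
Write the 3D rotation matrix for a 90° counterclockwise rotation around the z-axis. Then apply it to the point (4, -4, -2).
R = [[0, -1, 0], [1, 0, 0], [0, 0, 1]]; R·(4, -4, -2) = (4, 4, -2)

Rotation matrix for 90° around z-axis:
cos(90°) = 0, sin(90°) = 1
R = [[0, -1, 0], [1, 0, 0], [0, 0, 1]]
Apply to (4, -4, -2): R·[4, -4, -2]ᵀ = (4, 4, -2)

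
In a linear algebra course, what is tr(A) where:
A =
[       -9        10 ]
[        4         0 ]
tr(A) = -9 + 0 = -9

The trace of a square matrix is the sum of its diagonal entries.
Diagonal entries of A: A[0][0] = -9, A[1][1] = 0.
tr(A) = -9 + 0 = -9.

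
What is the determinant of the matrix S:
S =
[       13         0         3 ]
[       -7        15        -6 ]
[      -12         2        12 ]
det(S) = 2994

Expand along row 0 (cofactor expansion): det(S) = a*(e*i - f*h) - b*(d*i - f*g) + c*(d*h - e*g), where the 3×3 is [[a, b, c], [d, e, f], [g, h, i]].
Minor M_00 = (15)*(12) - (-6)*(2) = 180 + 12 = 192.
Minor M_01 = (-7)*(12) - (-6)*(-12) = -84 - 72 = -156.
Minor M_02 = (-7)*(2) - (15)*(-12) = -14 + 180 = 166.
det(S) = (13)*(192) - (0)*(-156) + (3)*(166) = 2496 + 0 + 498 = 2994.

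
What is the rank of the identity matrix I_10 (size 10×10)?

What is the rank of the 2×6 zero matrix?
rank(I_10) = 10, rank(0) = 0

The identity I_10 has 10 columns that are the standard basis vectors e_1, …, e_10. These are linearly independent, so all 10 columns are pivots and rank(I_10) = 10.
The 2×6 zero matrix has every entry zero, so every row is the zero row and there are no pivots; rank(0) = 0.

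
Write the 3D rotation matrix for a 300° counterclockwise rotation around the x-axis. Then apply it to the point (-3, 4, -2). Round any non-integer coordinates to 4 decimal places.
R = [[1, 0, 0], [0, 1/2, √3/2], [0, -√3/2, 1/2]]; R·(-3, 4, -2) = (-3.0000, 0.2679, -4.4641)

Rotation matrix for 300° around x-axis:
cos(300°) = 1/2, sin(300°) = -√3/2
R = [[1, 0, 0], [0, 1/2, √3/2], [0, -√3/2, 1/2]]
Apply to (-3, 4, -2): R·[-3, 4, -2]ᵀ = (-3.0000, 0.2679, -4.4641)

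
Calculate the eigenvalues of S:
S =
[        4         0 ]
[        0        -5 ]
λ = -5, 4

Solve det(S - λI) = 0. For a 2×2 matrix the characteristic equation is λ² - (trace)λ + det = 0.
trace(S) = a + d = 4 - 5 = -1.
det(S) = a*d - b*c = (4)*(-5) - (0)*(0) = -20 - 0 = -20.
Characteristic equation: λ² - (-1)λ + (-20) = 0.
Discriminant = (-1)² - 4*(-20) = 1 + 80 = 81.
λ = (-1 ± √81) / 2 = (-1 ± 9) / 2 = -5, 4.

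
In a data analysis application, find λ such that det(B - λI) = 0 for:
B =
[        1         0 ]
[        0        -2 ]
λ = -2, 1

Solve det(B - λI) = 0. For a 2×2 matrix the characteristic equation is λ² - (trace)λ + det = 0.
trace(B) = a + d = 1 - 2 = -1.
det(B) = a*d - b*c = (1)*(-2) - (0)*(0) = -2 - 0 = -2.
Characteristic equation: λ² - (-1)λ + (-2) = 0.
Discriminant = (-1)² - 4*(-2) = 1 + 8 = 9.
λ = (-1 ± √9) / 2 = (-1 ± 3) / 2 = -2, 1.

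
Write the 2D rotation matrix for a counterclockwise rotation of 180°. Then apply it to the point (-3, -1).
R = [[-1, 0], [0, -1]]; R·(-3, -1) = (3, 1)

Rotation matrix formula: R(θ) = [[cos θ, -sin θ], [sin θ, cos θ]]
For θ = 180°:
cos(180°) = -1
sin(180°) = 0
R = [[-1, 0], [0, -1]]
Apply to (-3, -1): [-1·-3 + (0)·-1, 0·-3 + -1·-1] = (3, 1)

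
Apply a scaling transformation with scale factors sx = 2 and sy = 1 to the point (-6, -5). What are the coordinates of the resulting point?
(-12, -5)

Scaling matrix:
[[2, 0], [0, 1]]
Result: (-6 × 2, -5 × 1) = (-12, -5)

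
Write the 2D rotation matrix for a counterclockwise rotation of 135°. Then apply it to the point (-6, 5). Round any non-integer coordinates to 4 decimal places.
R = [[-√2/2, -√2/2], [√2/2, -√2/2]]; R·(-6, 5) = (0.7071, -7.7782)

Rotation matrix formula: R(θ) = [[cos θ, -sin θ], [sin θ, cos θ]]
For θ = 135°:
cos(135°) = -√2/2
sin(135°) = √2/2
R = [[-√2/2, -√2/2], [√2/2, -√2/2]]
Apply to (-6, 5): [-√2/2·-6 + (-√2/2)·5, √2/2·-6 + -√2/2·5] = (0.7071, -7.7782)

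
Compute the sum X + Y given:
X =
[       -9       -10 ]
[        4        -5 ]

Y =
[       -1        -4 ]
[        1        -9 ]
X + Y =
[      -10       -14 ]
[        5       -14 ]

Matrix addition is elementwise: (X+Y)[i][j] = X[i][j] + Y[i][j].
  (X+Y)[0][0] = (-9) + (-1) = -10
  (X+Y)[0][1] = (-10) + (-4) = -14
  (X+Y)[1][0] = (4) + (1) = 5
  (X+Y)[1][1] = (-5) + (-9) = -14
X + Y =
[      -10       -14 ]
[        5       -14 ]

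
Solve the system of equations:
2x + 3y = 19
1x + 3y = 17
x = 2, y = 5

Use elimination (row reduction):
Equation 1: 2x + 3y = 19.
Equation 2: 1x + 3y = 17.
Multiply Eq1 by 1 and Eq2 by 2: 2x + 3y = 19;  2x + 6y = 34.
Subtract: (3)y = 15, so y = 5.
Back-substitute into Eq1: 2x + 3*(5) = 19, so x = 2.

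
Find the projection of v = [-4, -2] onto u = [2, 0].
[-4, 0]

The projection of v onto u is proj_u(v) = ((v·u) / (u·u)) · u.
v·u = (-4)*(2) + (-2)*(0) = -8.
u·u = (2)*(2) + (0)*(0) = 4.
coefficient = -8 / 4 = -2.
proj_u(v) = -2 · [2, 0] = [-4, 0].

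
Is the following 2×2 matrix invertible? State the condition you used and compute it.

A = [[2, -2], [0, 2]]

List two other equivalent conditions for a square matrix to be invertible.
Yes, invertible; det(A) = 4 ≠ 0. Equivalent conditions: rank(A) = 2; Ax = 0 has only the trivial solution; 0 is not an eigenvalue; the columns of A are linearly independent.

To check invertibility, compute det(A).
The given matrix is triangular, so det(A) equals the product of its diagonal entries = 4 ≠ 0.
Since det(A) ≠ 0, A is invertible.
Equivalent conditions for a square matrix A to be invertible:
- rank(A) = 2 (full rank).
- The homogeneous system Ax = 0 has only the trivial solution x = 0.
- 0 is not an eigenvalue of A.
- The columns (equivalently rows) of A are linearly independent.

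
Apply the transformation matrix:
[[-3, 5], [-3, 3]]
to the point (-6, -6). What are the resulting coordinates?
(-12, 0)

Matrix multiplication:
[[-3, 5], [-3, 3]] × [-6, -6]ᵀ
= [-3×-6 + 5×-6, -3×-6 + 3×-6]ᵀ
= [-12.0000, 0.0000]ᵀ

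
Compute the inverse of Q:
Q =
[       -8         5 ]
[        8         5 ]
det(Q) = -80
Q⁻¹ =
[    -1/16      1/16 ]
[     1/10      1/10 ]

For a 2×2 matrix Q = [[a, b], [c, d]] with det(Q) ≠ 0, Q⁻¹ = (1/det(Q)) * [[d, -b], [-c, a]].
det(Q) = (-8)*(5) - (5)*(8) = -40 - 40 = -80.
Q⁻¹ = (1/-80) * [[5, -5], [-8, -8]].
Dividing each entry by -80 and reducing:
Q⁻¹ =
[    -1/16      1/16 ]
[     1/10      1/10 ]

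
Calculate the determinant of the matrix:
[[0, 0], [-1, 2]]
0

For a 2×2 matrix [[a, b], [c, d]], det = ad - bc
det = (0)(2) - (0)(-1) = 0 - 0 = 0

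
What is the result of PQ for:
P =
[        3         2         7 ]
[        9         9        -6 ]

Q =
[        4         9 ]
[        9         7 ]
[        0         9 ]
PQ =
[       30       104 ]
[      117        90 ]

Matrix multiplication: (PQ)[i][j] = sum over k of P[i][k] * Q[k][j].
  (PQ)[0][0] = (3)*(4) + (2)*(9) + (7)*(0) = 30
  (PQ)[0][1] = (3)*(9) + (2)*(7) + (7)*(9) = 104
  (PQ)[1][0] = (9)*(4) + (9)*(9) + (-6)*(0) = 117
  (PQ)[1][1] = (9)*(9) + (9)*(7) + (-6)*(9) = 90
PQ =
[       30       104 ]
[      117        90 ]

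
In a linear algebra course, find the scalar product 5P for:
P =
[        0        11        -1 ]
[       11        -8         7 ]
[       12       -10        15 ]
5P =
[        0        55        -5 ]
[       55       -40        35 ]
[       60       -50        75 ]

Scalar multiplication is elementwise: (5P)[i][j] = 5 * P[i][j].
  (5P)[0][0] = 5 * (0) = 0
  (5P)[0][1] = 5 * (11) = 55
  (5P)[0][2] = 5 * (-1) = -5
  (5P)[1][0] = 5 * (11) = 55
  (5P)[1][1] = 5 * (-8) = -40
  (5P)[1][2] = 5 * (7) = 35
  (5P)[2][0] = 5 * (12) = 60
  (5P)[2][1] = 5 * (-10) = -50
  (5P)[2][2] = 5 * (15) = 75
5P =
[        0        55        -5 ]
[       55       -40        35 ]
[       60       -50        75 ]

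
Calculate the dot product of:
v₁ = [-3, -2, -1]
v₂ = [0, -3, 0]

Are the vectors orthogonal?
6, No

The dot product is the sum of products of corresponding components.
v₁·v₂ = (-3)*(0) + (-2)*(-3) + (-1)*(0) = 0 + 6 + 0 = 6.
Two vectors are orthogonal iff their dot product is 0; here the dot product is 6, so the vectors are not orthogonal.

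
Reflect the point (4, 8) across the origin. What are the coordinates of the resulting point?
(-4, -8)

Reflection across origin: (4, 8) → (-4, -8)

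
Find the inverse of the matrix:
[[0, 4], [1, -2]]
[[1/2, 1], [1/4, 0]]

For [[a,b],[c,d]], inverse = (1/det)·[[d,-b],[-c,a]]
det = 0·-2 - 4·1 = -4
Inverse = (1/-4)·[[-2, -4], [-1, 0]]
        = [[1/2, 1], [1/4, 0]]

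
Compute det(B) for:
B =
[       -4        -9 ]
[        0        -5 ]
det(B) = 20

For a 2×2 matrix [[a, b], [c, d]], det = a*d - b*c.
det(B) = (-4)*(-5) - (-9)*(0) = 20 - 0 = 20.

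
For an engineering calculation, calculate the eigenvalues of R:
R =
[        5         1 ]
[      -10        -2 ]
λ = 0, 3

Solve det(R - λI) = 0. For a 2×2 matrix the characteristic equation is λ² - (trace)λ + det = 0.
trace(R) = a + d = 5 - 2 = 3.
det(R) = a*d - b*c = (5)*(-2) - (1)*(-10) = -10 + 10 = 0.
Characteristic equation: λ² - (3)λ + (0) = 0.
Discriminant = (3)² - 4*(0) = 9 - 0 = 9.
λ = (3 ± √9) / 2 = (3 ± 3) / 2 = 0, 3.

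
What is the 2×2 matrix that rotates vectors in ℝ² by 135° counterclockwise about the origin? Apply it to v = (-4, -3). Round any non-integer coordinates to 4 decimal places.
R = [[-√2/2, -√2/2], [√2/2, -√2/2]]; R·v = (4.9497, -0.7071)

A counterclockwise rotation by angle θ in ℝ² has matrix R(θ) = [[cos θ, -sin θ], [sin θ, cos θ]].
For θ = 135°: cos θ = -√2/2, sin θ = √2/2.
R(135°) = [[-√2/2, -√2/2], [√2/2, -√2/2]].
R·v = [-√2/2·-4 + (-√2/2)·-3, √2/2·-4 + -√2/2·-3] = (4.9497, -0.7071).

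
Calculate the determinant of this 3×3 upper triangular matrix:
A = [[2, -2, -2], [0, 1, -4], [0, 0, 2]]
4

The determinant of a triangular matrix is the product of its diagonal entries (the off-diagonal entries above the diagonal do not affect it).
det(A) = (2) * (1) * (2) = 4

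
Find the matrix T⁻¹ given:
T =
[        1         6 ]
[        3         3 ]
det(T) = -15
T⁻¹ =
[     -1/5       2/5 ]
[      1/5     -1/15 ]

For a 2×2 matrix T = [[a, b], [c, d]] with det(T) ≠ 0, T⁻¹ = (1/det(T)) * [[d, -b], [-c, a]].
det(T) = (1)*(3) - (6)*(3) = 3 - 18 = -15.
T⁻¹ = (1/-15) * [[3, -6], [-3, 1]].
Dividing each entry by -15 and reducing:
T⁻¹ =
[     -1/5       2/5 ]
[      1/5     -1/15 ]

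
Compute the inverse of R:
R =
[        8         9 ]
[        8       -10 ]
det(R) = -152
R⁻¹ =
[     5/76     9/152 ]
[     1/19     -1/19 ]

For a 2×2 matrix R = [[a, b], [c, d]] with det(R) ≠ 0, R⁻¹ = (1/det(R)) * [[d, -b], [-c, a]].
det(R) = (8)*(-10) - (9)*(8) = -80 - 72 = -152.
R⁻¹ = (1/-152) * [[-10, -9], [-8, 8]].
Dividing each entry by -152 and reducing:
R⁻¹ =
[     5/76     9/152 ]
[     1/19     -1/19 ]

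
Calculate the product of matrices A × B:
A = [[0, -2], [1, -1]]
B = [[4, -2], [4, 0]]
[[-8, 0], [0, -2]]

Matrix multiplication:
C[0][0] = 0×4 + -2×4 = -8
C[0][1] = 0×-2 + -2×0 = 0
C[1][0] = 1×4 + -1×4 = 0
C[1][1] = 1×-2 + -1×0 = -2
Result: [[-8, 0], [0, -2]]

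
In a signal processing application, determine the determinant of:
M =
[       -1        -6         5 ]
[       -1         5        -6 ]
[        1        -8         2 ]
det(M) = 77

Expand along row 0 (cofactor expansion): det(M) = a*(e*i - f*h) - b*(d*i - f*g) + c*(d*h - e*g), where the 3×3 is [[a, b, c], [d, e, f], [g, h, i]].
Minor M_00 = (5)*(2) - (-6)*(-8) = 10 - 48 = -38.
Minor M_01 = (-1)*(2) - (-6)*(1) = -2 + 6 = 4.
Minor M_02 = (-1)*(-8) - (5)*(1) = 8 - 5 = 3.
det(M) = (-1)*(-38) - (-6)*(4) + (5)*(3) = 38 + 24 + 15 = 77.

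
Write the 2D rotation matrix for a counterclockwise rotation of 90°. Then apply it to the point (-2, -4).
R = [[0, -1], [1, 0]]; R·(-2, -4) = (4, -2)

Rotation matrix formula: R(θ) = [[cos θ, -sin θ], [sin θ, cos θ]]
For θ = 90°:
cos(90°) = 0
sin(90°) = 1
R = [[0, -1], [1, 0]]
Apply to (-2, -4): [0·-2 + (-1)·-4, 1·-2 + 0·-4] = (4, -2)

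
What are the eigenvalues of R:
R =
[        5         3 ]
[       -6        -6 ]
λ = -4, 3

Solve det(R - λI) = 0. For a 2×2 matrix the characteristic equation is λ² - (trace)λ + det = 0.
trace(R) = a + d = 5 - 6 = -1.
det(R) = a*d - b*c = (5)*(-6) - (3)*(-6) = -30 + 18 = -12.
Characteristic equation: λ² - (-1)λ + (-12) = 0.
Discriminant = (-1)² - 4*(-12) = 1 + 48 = 49.
λ = (-1 ± √49) / 2 = (-1 ± 7) / 2 = -4, 3.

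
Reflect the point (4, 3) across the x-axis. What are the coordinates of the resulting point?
(4, -3)

Reflection across x-axis: (4, 3) → (4, -3)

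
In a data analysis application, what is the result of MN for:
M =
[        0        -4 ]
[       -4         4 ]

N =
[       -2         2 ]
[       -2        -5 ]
MN =
[        8        20 ]
[        0       -28 ]

Matrix multiplication: (MN)[i][j] = sum over k of M[i][k] * N[k][j].
  (MN)[0][0] = (0)*(-2) + (-4)*(-2) = 8
  (MN)[0][1] = (0)*(2) + (-4)*(-5) = 20
  (MN)[1][0] = (-4)*(-2) + (4)*(-2) = 0
  (MN)[1][1] = (-4)*(2) + (4)*(-5) = -28
MN =
[        8        20 ]
[        0       -28 ]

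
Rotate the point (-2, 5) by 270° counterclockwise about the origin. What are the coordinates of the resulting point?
(5, 2)

Rotation matrix R(θ) = [[cos θ, -sin θ], [sin θ, cos θ]]; for θ = 270°:
R = [[0, 1], [-1, 0]]
Result: R × [-2, 5]ᵀ = [0·-2 + (1)·5, -1·-2 + (0)·5]ᵀ = (5, 2)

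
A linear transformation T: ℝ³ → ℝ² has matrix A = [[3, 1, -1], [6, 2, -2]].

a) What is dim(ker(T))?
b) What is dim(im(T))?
dim(ker) = 2, dim(im) = 1

Observe that row 2 = 2 × row 1 (so the rows are linearly dependent).
Thus rank(A) = 1 (only one linearly independent row).
dim(im(T)) = rank(A) = 1.
By the rank-nullity theorem applied to T: ℝ³ → ℝ², rank(A) + nullity(A) = 3 (the domain dimension), so dim(ker(T)) = 3 - 1 = 2.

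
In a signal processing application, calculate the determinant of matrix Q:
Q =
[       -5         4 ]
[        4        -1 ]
det(Q) = -11

For a 2×2 matrix [[a, b], [c, d]], det = a*d - b*c.
det(Q) = (-5)*(-1) - (4)*(4) = 5 - 16 = -11.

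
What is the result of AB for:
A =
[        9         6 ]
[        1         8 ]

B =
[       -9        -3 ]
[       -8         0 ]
AB =
[     -129       -27 ]
[      -73        -3 ]

Matrix multiplication: (AB)[i][j] = sum over k of A[i][k] * B[k][j].
  (AB)[0][0] = (9)*(-9) + (6)*(-8) = -129
  (AB)[0][1] = (9)*(-3) + (6)*(0) = -27
  (AB)[1][0] = (1)*(-9) + (8)*(-8) = -73
  (AB)[1][1] = (1)*(-3) + (8)*(0) = -3
AB =
[     -129       -27 ]
[      -73        -3 ]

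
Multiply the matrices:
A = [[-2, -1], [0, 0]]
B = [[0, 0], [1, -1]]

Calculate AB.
[[-1, 1], [0, 0]]

Each entry (i,j) of AB = sum over k of A[i][k]*B[k][j].
(AB)[0][0] = (-2)*(0) + (-1)*(1) = -1
(AB)[0][1] = (-2)*(0) + (-1)*(-1) = 1
(AB)[1][0] = (0)*(0) + (0)*(1) = 0
(AB)[1][1] = (0)*(0) + (0)*(-1) = 0
AB = [[-1, 1], [0, 0]]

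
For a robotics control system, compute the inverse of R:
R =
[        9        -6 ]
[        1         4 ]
det(R) = 42
R⁻¹ =
[     2/21       1/7 ]
[    -1/42      3/14 ]

For a 2×2 matrix R = [[a, b], [c, d]] with det(R) ≠ 0, R⁻¹ = (1/det(R)) * [[d, -b], [-c, a]].
det(R) = (9)*(4) - (-6)*(1) = 36 + 6 = 42.
R⁻¹ = (1/42) * [[4, 6], [-1, 9]].
Dividing each entry by 42 and reducing:
R⁻¹ =
[     2/21       1/7 ]
[    -1/42      3/14 ]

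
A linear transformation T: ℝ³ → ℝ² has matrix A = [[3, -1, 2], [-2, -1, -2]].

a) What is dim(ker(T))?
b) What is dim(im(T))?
dim(ker) = 1, dim(im) = 2

The two rows are not scalar multiples of one another (no single k satisfies row 2 = k × row 1), so they are linearly independent.
Thus rank(A) = 2.
dim(im(T)) = rank(A) = 2.
By the rank-nullity theorem applied to T: ℝ³ → ℝ², rank(A) + nullity(A) = 3 (the domain dimension), so dim(ker(T)) = 3 - 2 = 1.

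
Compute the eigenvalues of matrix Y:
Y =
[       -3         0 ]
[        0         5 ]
λ = -3, 5

Solve det(Y - λI) = 0. For a 2×2 matrix the characteristic equation is λ² - (trace)λ + det = 0.
trace(Y) = a + d = -3 + 5 = 2.
det(Y) = a*d - b*c = (-3)*(5) - (0)*(0) = -15 - 0 = -15.
Characteristic equation: λ² - (2)λ + (-15) = 0.
Discriminant = (2)² - 4*(-15) = 4 + 60 = 64.
λ = (2 ± √64) / 2 = (2 ± 8) / 2 = -3, 5.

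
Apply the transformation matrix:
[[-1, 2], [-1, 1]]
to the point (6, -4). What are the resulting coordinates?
(-14, -10)

Matrix multiplication:
[[-1, 2], [-1, 1]] × [6, -4]ᵀ
= [-1×6 + 2×-4, -1×6 + 1×-4]ᵀ
= [-14.0000, -10.0000]ᵀ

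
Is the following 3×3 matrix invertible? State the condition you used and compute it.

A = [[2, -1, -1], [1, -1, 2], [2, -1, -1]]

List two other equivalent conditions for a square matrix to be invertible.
No, not invertible; det(A) = 0 (two rows are equal, so the rows are linearly dependent). Equivalent conditions (failing for this A): rank(A) < 3; Ax = 0 has non-trivial solutions; 0 is an eigenvalue; the columns are linearly dependent.

To check invertibility, compute det(A).
In this matrix, row 0 and the last row are identical, so one row is a scalar multiple of another and the rows are linearly dependent.
A matrix with linearly dependent rows has det = 0 and is not invertible.
Equivalent failed conditions:
- rank(A) < 3.
- Ax = 0 has non-trivial solutions.
- 0 is an eigenvalue.
- The columns are linearly dependent.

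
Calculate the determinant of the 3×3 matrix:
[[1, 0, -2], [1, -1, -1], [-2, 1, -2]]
5

Expansion along first row:
det = 1·det([[-1,-1],[1,-2]]) - 0·det([[1,-1],[-2,-2]]) + -2·det([[1,-1],[-2,1]])
    = 1·(-1·-2 - -1·1) - 0·(1·-2 - -1·-2) + -2·(1·1 - -1·-2)
    = 1·3 - 0·-4 + -2·-1
    = 3 + 0 + 2 = 5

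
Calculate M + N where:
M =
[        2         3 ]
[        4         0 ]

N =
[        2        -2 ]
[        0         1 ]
M + N =
[        4         1 ]
[        4         1 ]

Matrix addition is elementwise: (M+N)[i][j] = M[i][j] + N[i][j].
  (M+N)[0][0] = (2) + (2) = 4
  (M+N)[0][1] = (3) + (-2) = 1
  (M+N)[1][0] = (4) + (0) = 4
  (M+N)[1][1] = (0) + (1) = 1
M + N =
[        4         1 ]
[        4         1 ]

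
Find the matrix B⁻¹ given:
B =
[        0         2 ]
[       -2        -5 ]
det(B) = 4
B⁻¹ =
[     -5/4      -1/2 ]
[      1/2         0 ]

For a 2×2 matrix B = [[a, b], [c, d]] with det(B) ≠ 0, B⁻¹ = (1/det(B)) * [[d, -b], [-c, a]].
det(B) = (0)*(-5) - (2)*(-2) = 0 + 4 = 4.
B⁻¹ = (1/4) * [[-5, -2], [2, 0]].
Dividing each entry by 4 and reducing:
B⁻¹ =
[     -5/4      -1/2 ]
[      1/2         0 ]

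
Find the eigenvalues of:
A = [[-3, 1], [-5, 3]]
λ = -2, 2

Solve det(A - λI) = 0. For a 2×2 matrix this is λ² - (trace)λ + det = 0.
trace(A) = -3 + 3 = 0.
det(A) = (-3)*(3) - (1)*(-5) = -9 + 5 = -4.
Characteristic equation: λ² - (0)λ + (-4) = 0.
Discriminant: (0)² - 4*(-4) = 0 + 16 = 16.
Roots: λ = (0 ± √16) / 2 = -2, 2.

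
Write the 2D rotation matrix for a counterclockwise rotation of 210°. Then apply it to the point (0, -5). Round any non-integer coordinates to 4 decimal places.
R = [[-√3/2, 1/2], [-1/2, -√3/2]]; R·(0, -5) = (-2.5000, 4.3301)

Rotation matrix formula: R(θ) = [[cos θ, -sin θ], [sin θ, cos θ]]
For θ = 210°:
cos(210°) = -√3/2
sin(210°) = -1/2
R = [[-√3/2, 1/2], [-1/2, -√3/2]]
Apply to (0, -5): [-√3/2·0 + (1/2)·-5, -1/2·0 + -√3/2·-5] = (-2.5000, 4.3301)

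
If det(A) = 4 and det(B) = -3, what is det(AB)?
-12

Use the multiplicative property of determinants: det(AB) = det(A)*det(B).
det(AB) = (4)*(-3) = -12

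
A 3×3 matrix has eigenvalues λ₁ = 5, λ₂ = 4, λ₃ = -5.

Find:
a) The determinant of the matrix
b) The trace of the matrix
det = -100, trace = 4

Two standard eigenvalue identities:
- det(A) equals the product of the eigenvalues (counted with multiplicity).
- trace(A) equals the sum of the eigenvalues.
det(A) = (5)*(4)*(-5) = -100.
trace(A) = 5 + 4 - 5 = 4.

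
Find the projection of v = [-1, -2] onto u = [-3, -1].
[-3/2, -1/2]

The projection of v onto u is proj_u(v) = ((v·u) / (u·u)) · u.
v·u = (-1)*(-3) + (-2)*(-1) = 5.
u·u = (-3)*(-3) + (-1)*(-1) = 10.
coefficient = 5 / 10 = 1/2.
proj_u(v) = 1/2 · [-3, -1] = [-3/2, -1/2].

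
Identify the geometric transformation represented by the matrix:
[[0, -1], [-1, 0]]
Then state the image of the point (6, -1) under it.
reflection across the line y = -x; image of (6, -1) is (1, -6)

This is a symmetric orthogonal matrix with determinant -1, which characterizes a reflection in ℝ².
The matrix [[0, -1], [-1, 0]] represents: reflection across the line y = -x.
Applying it to (6, -1): [0·6 + -1·-1, -1·6 + 0·-1] = (1, -6).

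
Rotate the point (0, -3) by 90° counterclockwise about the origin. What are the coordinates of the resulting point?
(3, 0)

Rotation matrix R(θ) = [[cos θ, -sin θ], [sin θ, cos θ]]; for θ = 90°:
R = [[0, -1], [1, 0]]
Result: R × [0, -3]ᵀ = [0·0 + (-1)·-3, 1·0 + (0)·-3]ᵀ = (3, 0)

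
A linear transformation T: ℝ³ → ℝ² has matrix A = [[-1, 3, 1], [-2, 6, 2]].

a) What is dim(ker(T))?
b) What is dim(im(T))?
dim(ker) = 2, dim(im) = 1

Observe that row 2 = 2 × row 1 (so the rows are linearly dependent).
Thus rank(A) = 1 (only one linearly independent row).
dim(im(T)) = rank(A) = 1.
By the rank-nullity theorem applied to T: ℝ³ → ℝ², rank(A) + nullity(A) = 3 (the domain dimension), so dim(ker(T)) = 3 - 1 = 2.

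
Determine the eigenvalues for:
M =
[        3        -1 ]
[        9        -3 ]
λ = 0, 0

Solve det(M - λI) = 0. For a 2×2 matrix the characteristic equation is λ² - (trace)λ + det = 0.
trace(M) = a + d = 3 - 3 = 0.
det(M) = a*d - b*c = (3)*(-3) - (-1)*(9) = -9 + 9 = 0.
Characteristic equation: λ² - (0)λ + (0) = 0.
Discriminant = (0)² - 4*(0) = 0 - 0 = 0.
λ = (0 ± √0) / 2 = (0 ± 0) / 2 = 0, 0.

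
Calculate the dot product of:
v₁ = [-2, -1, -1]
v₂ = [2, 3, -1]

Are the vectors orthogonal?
-6, No

The dot product is the sum of products of corresponding components.
v₁·v₂ = (-2)*(2) + (-1)*(3) + (-1)*(-1) = -4 - 3 + 1 = -6.
Two vectors are orthogonal iff their dot product is 0; here the dot product is -6, so the vectors are not orthogonal.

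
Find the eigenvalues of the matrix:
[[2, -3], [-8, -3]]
λ = -6 and λ = 5

Characteristic equation: det(A - λI) = 0
λ² - (trace)λ + (det) = 0
λ² - (-1)λ + (-30) = 0
λ² + 1λ - 30 = 0
Solving: λ = -6, 5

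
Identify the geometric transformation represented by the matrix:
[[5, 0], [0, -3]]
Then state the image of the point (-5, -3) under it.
non-uniform scaling by (5, -3); image of (-5, -3) is (-25, 9)

This is diagonal with distinct entries, so it scales the x-axis by 5 and the y-axis by -3.
The matrix [[5, 0], [0, -3]] represents: non-uniform scaling by (5, -3).
Applying it to (-5, -3): [5·-5 + 0·-3, 0·-5 + -3·-3] = (-25, 9).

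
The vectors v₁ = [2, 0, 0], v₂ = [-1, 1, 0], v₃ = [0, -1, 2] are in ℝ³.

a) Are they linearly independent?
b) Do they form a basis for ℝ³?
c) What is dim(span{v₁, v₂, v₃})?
Yes independent, yes basis, dim = 3

Stack v₁, v₂, v₃ as rows of a 3×3 matrix.
[[2, 0, 0]; [-1, 1, 0]; [0, -1, 2]] is already lower triangular with nonzero diagonal entries (2, 1, 2), so its determinant is the product of the diagonal entries, det = (2)·(1)·(2) = 4 ≠ 0, and the rows are linearly independent.
Three linearly independent vectors in ℝ³ form a basis for ℝ³, so dim(span{v₁,v₂,v₃}) = 3.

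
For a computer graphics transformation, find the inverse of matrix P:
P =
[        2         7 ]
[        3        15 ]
det(P) = 9
P⁻¹ =
[      5/3      -7/9 ]
[     -1/3       2/9 ]

For a 2×2 matrix P = [[a, b], [c, d]] with det(P) ≠ 0, P⁻¹ = (1/det(P)) * [[d, -b], [-c, a]].
det(P) = (2)*(15) - (7)*(3) = 30 - 21 = 9.
P⁻¹ = (1/9) * [[15, -7], [-3, 2]].
Dividing each entry by 9 and reducing:
P⁻¹ =
[      5/3      -7/9 ]
[     -1/3       2/9 ]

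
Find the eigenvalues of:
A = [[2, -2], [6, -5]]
λ = -2, -1

Solve det(A - λI) = 0. For a 2×2 matrix this is λ² - (trace)λ + det = 0.
trace(A) = 2 - 5 = -3.
det(A) = (2)*(-5) - (-2)*(6) = -10 + 12 = 2.
Characteristic equation: λ² - (-3)λ + (2) = 0.
Discriminant: (-3)² - 4*(2) = 9 - 8 = 1.
Roots: λ = (-3 ± √1) / 2 = -2, -1.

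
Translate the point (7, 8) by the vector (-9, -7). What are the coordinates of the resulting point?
(-2, 1)

Translation by (-9, -7):
x' = 7 + -9 = -2
y' = 8 + -7 = 1
Homogeneous matrix: [[1, 0, -9], [0, 1, -7], [0, 0, 1]]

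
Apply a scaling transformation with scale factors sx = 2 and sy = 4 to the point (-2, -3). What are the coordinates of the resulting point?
(-4, -12)

Scaling matrix:
[[2, 0], [0, 4]]
Result: (-2 × 2, -3 × 4) = (-4, -12)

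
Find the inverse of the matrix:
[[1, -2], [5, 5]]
[[1/3, 2/15], [-1/3, 1/15]]

For [[a,b],[c,d]], inverse = (1/det)·[[d,-b],[-c,a]]
det = 1·5 - -2·5 = 15
Inverse = (1/15)·[[5, 2], [-5, 1]]
        = [[1/3, 2/15], [-1/3, 1/15]]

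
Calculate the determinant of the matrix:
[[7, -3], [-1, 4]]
25

For a 2×2 matrix [[a, b], [c, d]], det = ad - bc
det = (7)(4) - (-3)(-1) = 28 - 3 = 25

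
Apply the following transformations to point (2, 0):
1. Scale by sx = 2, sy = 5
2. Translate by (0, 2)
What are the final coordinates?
(4, 2)

Step 1: Scale (2, 0) by (sx, sy) = (2, 5) → (4, 0)
Step 2: Translate by (0, 2) → (4, 2)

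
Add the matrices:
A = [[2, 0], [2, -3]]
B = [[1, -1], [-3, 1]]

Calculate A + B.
[[3, -1], [-1, -2]]

Add corresponding elements:
(2)+(1)=3
(0)+(-1)=-1
(2)+(-3)=-1
(-3)+(1)=-2
A + B = [[3, -1], [-1, -2]]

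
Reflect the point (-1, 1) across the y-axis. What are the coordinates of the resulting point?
(1, 1)

Reflection across y-axis: (-1, 1) → (1, 1)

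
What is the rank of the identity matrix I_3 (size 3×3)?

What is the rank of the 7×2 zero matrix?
rank(I_3) = 3, rank(0) = 0

The identity I_3 has 3 columns that are the standard basis vectors e_1, …, e_3. These are linearly independent, so all 3 columns are pivots and rank(I_3) = 3.
The 7×2 zero matrix has every entry zero, so every row is the zero row and there are no pivots; rank(0) = 0.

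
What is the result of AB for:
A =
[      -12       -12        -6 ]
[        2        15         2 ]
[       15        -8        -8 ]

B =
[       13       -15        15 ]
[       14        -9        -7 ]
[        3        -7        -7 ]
AB =
[     -342       330       -54 ]
[      242      -179       -89 ]
[       59       -97       337 ]

Matrix multiplication: (AB)[i][j] = sum over k of A[i][k] * B[k][j].
  (AB)[0][0] = (-12)*(13) + (-12)*(14) + (-6)*(3) = -342
  (AB)[0][1] = (-12)*(-15) + (-12)*(-9) + (-6)*(-7) = 330
  (AB)[0][2] = (-12)*(15) + (-12)*(-7) + (-6)*(-7) = -54
  (AB)[1][0] = (2)*(13) + (15)*(14) + (2)*(3) = 242
  (AB)[1][1] = (2)*(-15) + (15)*(-9) + (2)*(-7) = -179
  (AB)[1][2] = (2)*(15) + (15)*(-7) + (2)*(-7) = -89
  (AB)[2][0] = (15)*(13) + (-8)*(14) + (-8)*(3) = 59
  (AB)[2][1] = (15)*(-15) + (-8)*(-9) + (-8)*(-7) = -97
  (AB)[2][2] = (15)*(15) + (-8)*(-7) + (-8)*(-7) = 337
AB =
[     -342       330       -54 ]
[      242      -179       -89 ]
[       59       -97       337 ]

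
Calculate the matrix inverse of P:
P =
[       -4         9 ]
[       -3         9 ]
det(P) = -9
P⁻¹ =
[       -1         1 ]
[     -1/3       4/9 ]

For a 2×2 matrix P = [[a, b], [c, d]] with det(P) ≠ 0, P⁻¹ = (1/det(P)) * [[d, -b], [-c, a]].
det(P) = (-4)*(9) - (9)*(-3) = -36 + 27 = -9.
P⁻¹ = (1/-9) * [[9, -9], [3, -4]].
Dividing each entry by -9 and reducing:
P⁻¹ =
[       -1         1 ]
[     -1/3       4/9 ]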